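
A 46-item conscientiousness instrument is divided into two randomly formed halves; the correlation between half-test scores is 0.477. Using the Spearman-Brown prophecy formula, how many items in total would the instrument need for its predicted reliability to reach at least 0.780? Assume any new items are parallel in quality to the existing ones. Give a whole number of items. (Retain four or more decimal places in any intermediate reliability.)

Corrected full-test reliability: r_full = 2 × 0.477 / (1 + 0.477) ≈ 0.6459
n = r_tgt(1 − r_full) / [r_full(1 − r_tgt)] = 0.780 × 0.3541 / (0.6459 × 0.220) ≈ 1.9437
Required items = 1.9437 × 46 = 89.41, so 90 items.

90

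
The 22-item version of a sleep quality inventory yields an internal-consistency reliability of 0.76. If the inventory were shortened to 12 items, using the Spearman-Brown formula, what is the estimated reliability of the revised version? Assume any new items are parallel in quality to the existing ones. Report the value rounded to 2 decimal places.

The new length is 12/22 = 0.5455 times the old.
Spearman-Brown: r_new = n·r / (1 + (n − 1)·r)
r_new = (0.5455 × 0.76) / (1 + (0.5455 − 1) × 0.76)
     = 0.4146 / 0.6546 = 0.6334

0.63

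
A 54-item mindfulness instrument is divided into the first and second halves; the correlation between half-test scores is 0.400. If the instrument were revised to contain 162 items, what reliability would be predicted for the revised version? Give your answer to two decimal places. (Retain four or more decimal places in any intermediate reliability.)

0.80

Spearman-Brown correction (n = 2): r_full = 2·0.400/(1 + 0.400) = 0.5714
Then adjust to 162 items: n = 162/54 = 3.0000
r_new = n·r_full / (1 + (n − 1)·r_full) = 1.7142 / 2.1428 ≈ 0.8000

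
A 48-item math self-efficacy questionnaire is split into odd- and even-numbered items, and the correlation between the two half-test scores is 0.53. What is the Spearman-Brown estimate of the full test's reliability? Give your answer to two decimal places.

0.69

Each half is half the length of the full test, so the full test is n = 2 times a half.
r_full = 2r_hh / (1 + r_hh) = 2 × 0.53 / (1 + 0.53)
       = 1.0600 / 1.5300 = 0.6928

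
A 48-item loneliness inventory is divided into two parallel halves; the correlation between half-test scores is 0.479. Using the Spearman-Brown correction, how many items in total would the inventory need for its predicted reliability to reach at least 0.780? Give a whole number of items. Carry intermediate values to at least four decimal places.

r_full = 2(0.479)/(1 + 0.479) = 0.6477
n = r_tgt(1 − r_full) / [r_full(1 − r_tgt)] = 0.780 × 0.3523 / (0.6477 × 0.220) ≈ 1.9285
Items = 1.9285 × 48 ≈ 92.57 → 93

93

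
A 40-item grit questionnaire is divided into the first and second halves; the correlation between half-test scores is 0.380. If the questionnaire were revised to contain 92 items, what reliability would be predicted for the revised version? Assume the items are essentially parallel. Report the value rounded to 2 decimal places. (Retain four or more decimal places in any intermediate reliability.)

Full-test reliability from the split-half r: r_full = 2(0.380)/(1 + 0.380) = 0.5507
Length factor from 40 to 92 items: n = 92/40 = 2.3000
r_new = n·r_full / (1 + (n − 1)·r_full) = 1.2666 / 1.7159 ≈ 0.7382

0.74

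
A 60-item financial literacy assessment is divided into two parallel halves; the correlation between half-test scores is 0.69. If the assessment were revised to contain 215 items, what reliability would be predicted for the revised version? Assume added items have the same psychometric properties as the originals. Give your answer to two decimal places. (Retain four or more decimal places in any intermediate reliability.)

0.94

First correct the split-half correlation to full-test reliability: r_full = 2 × 0.69 / (1 + 0.69) ≈ 0.8166
Length factor from 60 to 215 items: n = 215/60 = 3.5833
r_new = n·r_full / (1 + (n − 1)·r_full) = 2.9261 / 3.1095 ≈ 0.9410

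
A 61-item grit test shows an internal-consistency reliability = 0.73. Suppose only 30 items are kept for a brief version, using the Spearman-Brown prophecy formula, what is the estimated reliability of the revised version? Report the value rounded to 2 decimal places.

0.57

n = 30/61 = 0.4918
Apply the Spearman-Brown prophecy formula, r' = nr / [1 + (n − 1)r]:
r_new = 0.4918·0.73 / [1 + (0.4918 − 1)·0.73]
     = 0.3590 / 0.6290 = 0.5707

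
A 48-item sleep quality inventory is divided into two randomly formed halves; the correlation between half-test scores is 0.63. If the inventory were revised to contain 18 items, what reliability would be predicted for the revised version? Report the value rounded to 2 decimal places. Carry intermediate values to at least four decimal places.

0.56

Spearman-Brown correction (n = 2): r_full = 2·0.63/(1 + 0.63) = 0.7730
Length factor from 48 to 18 items: n = 18/48 = 0.3750
r_new = n·r_full / (1 + (n − 1)·r_full) = 0.2899 / 0.5169 ≈ 0.5608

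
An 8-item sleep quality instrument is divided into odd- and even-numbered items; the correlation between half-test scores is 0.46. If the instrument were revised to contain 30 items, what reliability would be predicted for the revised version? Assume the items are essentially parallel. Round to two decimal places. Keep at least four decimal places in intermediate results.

Spearman-Brown correction (n = 2): r_full = 2·0.46/(1 + 0.46) = 0.6301
Then adjust to 30 items: n = 30/8 = 3.7500
r_new = n·r_full / (1 + (n − 1)·r_full) = 2.3629 / 2.7328 ≈ 0.8646

0.86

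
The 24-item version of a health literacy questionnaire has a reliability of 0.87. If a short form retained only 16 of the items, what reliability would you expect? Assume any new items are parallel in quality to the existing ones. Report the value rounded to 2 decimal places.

n = 16/24 = 0.6667
By Spearman-Brown, r_new = n r / (1 + (n − 1) r).
r_new = 0.6667·0.87 / [1 + (0.6667 − 1)·0.87]
r_new = 0.5800 / 0.7100 ≈ 0.8169

0.82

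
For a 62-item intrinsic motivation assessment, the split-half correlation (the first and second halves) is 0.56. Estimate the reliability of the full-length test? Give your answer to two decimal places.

Each half is half the length of the full test, so the full test is n = 2 times a half.
r_full = 2r_hh / (1 + r_hh) = 2 × 0.56 / (1 + 0.56)
       = 1.1200 / 1.5600 = 0.7179

0.72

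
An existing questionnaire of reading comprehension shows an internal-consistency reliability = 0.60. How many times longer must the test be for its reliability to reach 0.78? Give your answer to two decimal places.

n = 0.78 × (1 − 0.60) / [ 0.60 × (1 − 0.78) ]
n = 0.3120 / 0.1320 ≈ 2.3636

2.36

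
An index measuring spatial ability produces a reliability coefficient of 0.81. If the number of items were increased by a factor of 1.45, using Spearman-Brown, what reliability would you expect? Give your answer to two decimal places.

0.86

r_new = 1.45·0.81 / [1 + (1.45 − 1)·0.81]
r_new = 1.1745 / 1.3645 ≈ 0.8608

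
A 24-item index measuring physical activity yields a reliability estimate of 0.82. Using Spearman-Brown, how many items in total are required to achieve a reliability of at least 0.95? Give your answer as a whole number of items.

n = 0.95 × (1 − 0.82) / [ 0.82 × (1 − 0.95) ]
  = 0.1710 / 0.0410 = 4.1707
4.1707 × 24 = 100.10 → 101 items

101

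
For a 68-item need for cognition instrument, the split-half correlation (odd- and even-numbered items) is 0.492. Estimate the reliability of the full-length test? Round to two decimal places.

0.66

r_full = 2(0.492) / (1 + 0.492)
       = 0.9840 / 1.4920 = 0.6595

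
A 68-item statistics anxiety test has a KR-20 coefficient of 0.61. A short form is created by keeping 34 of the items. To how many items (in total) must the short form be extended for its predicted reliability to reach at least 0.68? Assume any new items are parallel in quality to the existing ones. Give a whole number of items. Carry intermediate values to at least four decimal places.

First, r for the 34-item form: n = 34/68 = 0.5000, so r_34 = 0.5000·0.61/(1 + (0.5000 − 1)·0.61) = 0.4388
Length factor from the short form to reach 0.68: n' = 0.68(1 − 0.4388) / [0.4388(1 − 0.68)] ≈ 2.7178
Items = 2.7178 × 34 ≈ 92.41 → 93

93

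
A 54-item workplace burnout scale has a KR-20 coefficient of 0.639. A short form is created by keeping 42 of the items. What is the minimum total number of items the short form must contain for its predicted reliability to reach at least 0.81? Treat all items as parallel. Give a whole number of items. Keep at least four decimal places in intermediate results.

First, r for the 42-item form: n = 42/54 = 0.7778, so r_42 = 0.7778·0.639/(1 + (0.7778 − 1)·0.639) = 0.5793
Length factor from the short form to reach 0.81: n' = 0.81(1 − 0.5793) / [0.5793(1 − 0.81)] ≈ 3.0960
Total items = 3.0960 × 42 = 130.03, rounded up to 131.

131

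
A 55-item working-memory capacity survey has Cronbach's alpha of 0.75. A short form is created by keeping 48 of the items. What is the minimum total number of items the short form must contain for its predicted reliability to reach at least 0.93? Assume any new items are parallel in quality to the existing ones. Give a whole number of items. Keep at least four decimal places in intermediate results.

Short-form reliability: n = 48/55 = 0.8727; r_48 = n·r/(1+(n−1)r) ≈ 0.7236
Then solve for n' with r_old = 0.7236, r_target = 0.93: n' = 0.93(1 − 0.7236)/[0.7236(1 − 0.93)] = 5.0749
Total items = 5.0749 × 48 = 243.60, rounded up to 244.

244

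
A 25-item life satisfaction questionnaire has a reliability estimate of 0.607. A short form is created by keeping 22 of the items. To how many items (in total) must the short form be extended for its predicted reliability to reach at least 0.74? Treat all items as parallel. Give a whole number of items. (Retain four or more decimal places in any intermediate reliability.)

47

First, r for the 22-item form: n = 22/25 = 0.8800, so r_22 = 0.8800·0.607/(1 + (0.8800 − 1)·0.607) = 0.5761
Then solve for n' with r_old = 0.5761, r_target = 0.74: n' = 0.74(1 − 0.5761)/[0.5761(1 − 0.74)] = 2.0942
Items = 2.0942 × 22 ≈ 46.07 → 47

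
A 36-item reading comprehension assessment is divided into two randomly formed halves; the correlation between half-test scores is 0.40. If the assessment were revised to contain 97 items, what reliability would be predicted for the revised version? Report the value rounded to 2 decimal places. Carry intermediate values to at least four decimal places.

Spearman-Brown correction (n = 2): r_full = 2·0.40/(1 + 0.40) = 0.5714
Then adjust to 97 items: n = 97/36 = 2.6944
r_new = n·r_full / (1 + (n − 1)·r_full) = 1.5396 / 1.9682 ≈ 0.7822

0.78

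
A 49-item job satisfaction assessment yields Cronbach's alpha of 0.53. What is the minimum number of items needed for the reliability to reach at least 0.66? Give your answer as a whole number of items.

Spearman-Brown solved for the length factor n:
n = r_target (1 − r_old) / [ r_old (1 − r_target) ]
n = [0.66 × 0.47] / [0.53 × 0.34]
n = 0.3102 / 0.1802 ≈ 1.7214
So the test needs 1.7214 × 49 ≈ 84.35 items; rounding up, 85.

85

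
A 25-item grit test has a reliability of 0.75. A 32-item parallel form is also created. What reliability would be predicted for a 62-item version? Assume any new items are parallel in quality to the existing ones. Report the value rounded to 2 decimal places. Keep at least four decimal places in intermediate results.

Only the ratio of lengths matters: n = 62/25 = 2.4800
r_{62} = n·r / (1 + (n − 1)·r) = 1.8600 / 2.1100 ≈ 0.8815

0.88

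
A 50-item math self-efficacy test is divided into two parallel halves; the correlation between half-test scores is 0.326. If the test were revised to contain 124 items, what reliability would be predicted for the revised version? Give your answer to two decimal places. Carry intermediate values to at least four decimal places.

Full-test reliability from the split-half r: r_full = 2(0.326)/(1 + 0.326) = 0.4917
Then adjust to 124 items: n = 124/50 = 2.4800
r_new = n·r_full / (1 + (n − 1)·r_full) = 1.2194 / 1.7277 ≈ 0.7058

0.71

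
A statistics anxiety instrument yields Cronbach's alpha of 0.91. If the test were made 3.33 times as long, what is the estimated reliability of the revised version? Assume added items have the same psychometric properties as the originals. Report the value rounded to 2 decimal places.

0.97

By Spearman-Brown, r_new = n r / (1 + (n − 1) r).
r_new = 3.33·0.91 / [1 + (3.33 − 1)·0.91]
     = 3.0303 / 3.1203 = 0.9712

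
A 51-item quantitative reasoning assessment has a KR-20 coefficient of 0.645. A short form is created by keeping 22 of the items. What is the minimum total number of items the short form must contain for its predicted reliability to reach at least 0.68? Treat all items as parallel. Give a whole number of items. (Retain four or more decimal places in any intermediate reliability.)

60

Short-form reliability: n = 22/51 = 0.4314; r_22 = n·r/(1+(n−1)r) ≈ 0.4394
Then solve for n' with r_old = 0.4394, r_target = 0.68: n' = 0.68(1 − 0.4394)/[0.4394(1 − 0.68)] = 2.7111
Total items = 2.7111 × 22 = 59.64, rounded up to 60.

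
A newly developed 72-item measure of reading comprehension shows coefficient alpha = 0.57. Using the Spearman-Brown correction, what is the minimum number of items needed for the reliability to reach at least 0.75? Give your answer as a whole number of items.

163

n = 0.75 × (1 − 0.57) / [ 0.57 × (1 − 0.75) ]
n = 0.3225 / 0.1425 ≈ 2.2632
So the test needs 2.2632 × 72 ≈ 162.95 items; rounding up, 163.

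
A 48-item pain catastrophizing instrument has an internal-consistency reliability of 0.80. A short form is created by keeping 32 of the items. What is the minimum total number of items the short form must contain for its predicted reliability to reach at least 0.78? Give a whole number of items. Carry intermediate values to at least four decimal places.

Short-form reliability: n = 32/48 = 0.6667; r_32 = n·r/(1+(n−1)r) ≈ 0.7273
Length factor from the short form to reach 0.78: n' = 0.78(1 − 0.7273) / [0.7273(1 − 0.78)] ≈ 1.3294
Total items = 1.3294 × 32 = 42.54, rounded up to 43.

43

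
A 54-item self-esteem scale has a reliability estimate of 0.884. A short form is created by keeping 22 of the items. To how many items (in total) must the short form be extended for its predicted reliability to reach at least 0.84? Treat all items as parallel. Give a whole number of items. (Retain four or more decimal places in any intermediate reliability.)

First, r for the 22-item form: n = 22/54 = 0.4074, so r_22 = 0.4074·0.884/(1 + (0.4074 − 1)·0.884) = 0.7564
Length factor from the short form to reach 0.84: n' = 0.84(1 − 0.7564) / [0.7564(1 − 0.84)] ≈ 1.6908
Total items = 1.6908 × 22 = 37.20, rounded up to 38.

38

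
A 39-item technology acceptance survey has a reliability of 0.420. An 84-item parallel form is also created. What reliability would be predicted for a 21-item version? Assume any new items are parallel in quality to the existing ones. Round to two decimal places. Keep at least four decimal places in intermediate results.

The 84-item form is not needed; work directly from the 39-item form with n = 21/39 = 0.5385.
r_{21} = n·r / (1 + (n − 1)·r) = 0.2262 / 0.8062 ≈ 0.2806

0.28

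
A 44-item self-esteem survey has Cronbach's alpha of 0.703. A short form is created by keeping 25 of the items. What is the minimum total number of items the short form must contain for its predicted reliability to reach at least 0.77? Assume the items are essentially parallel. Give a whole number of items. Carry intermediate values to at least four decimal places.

63

First, r for the 25-item form: n = 25/44 = 0.5682, so r_25 = 0.5682·0.703/(1 + (0.5682 − 1)·0.703) = 0.5735
Then solve for n' with r_old = 0.5735, r_target = 0.77: n' = 0.77(1 − 0.5735)/[0.5735(1 − 0.77)] = 2.4897
Items = 2.4897 × 25 ≈ 62.24 → 63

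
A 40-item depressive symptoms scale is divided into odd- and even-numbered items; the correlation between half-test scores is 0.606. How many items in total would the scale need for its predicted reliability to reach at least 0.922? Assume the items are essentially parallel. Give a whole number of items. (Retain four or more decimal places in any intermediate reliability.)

154

r_full = 2(0.606)/(1 + 0.606) = 0.7547
n = r_tgt(1 − r_full) / [r_full(1 − r_tgt)] = 0.922 × 0.2453 / (0.7547 × 0.078) ≈ 3.8420
Items = 3.8420 × 40 ≈ 153.68 → 154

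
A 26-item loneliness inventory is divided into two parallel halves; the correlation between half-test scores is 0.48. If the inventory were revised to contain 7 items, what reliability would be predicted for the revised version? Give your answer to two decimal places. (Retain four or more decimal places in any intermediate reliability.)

First correct the split-half correlation to full-test reliability: r_full = 2 × 0.48 / (1 + 0.48) ≈ 0.6486
Length factor from 26 to 7 items: n = 7/26 = 0.2692
r_new = n·r_full / (1 + (n − 1)·r_full) = 0.1746 / 0.5260 ≈ 0.3319

0.33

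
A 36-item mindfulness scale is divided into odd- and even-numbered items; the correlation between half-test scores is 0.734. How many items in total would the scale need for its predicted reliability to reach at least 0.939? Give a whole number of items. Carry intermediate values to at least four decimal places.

r_full = 2(0.734)/(1 + 0.734) = 0.8466
Solve Spearman-Brown for n: n = 0.939(1 − 0.8466) / [0.8466(1 − 0.939)] = 2.7892
Items = 2.7892 × 36 ≈ 100.41 → 101

101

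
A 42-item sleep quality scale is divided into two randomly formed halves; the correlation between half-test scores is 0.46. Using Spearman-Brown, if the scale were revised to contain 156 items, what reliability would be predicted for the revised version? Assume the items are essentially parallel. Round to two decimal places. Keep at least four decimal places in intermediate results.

0.86

Spearman-Brown correction (n = 2): r_full = 2·0.46/(1 + 0.46) = 0.6301
Length factor from 42 to 156 items: n = 156/42 = 3.7143
r_new = n·r_full / (1 + (n − 1)·r_full) = 2.3404 / 2.7103 ≈ 0.8635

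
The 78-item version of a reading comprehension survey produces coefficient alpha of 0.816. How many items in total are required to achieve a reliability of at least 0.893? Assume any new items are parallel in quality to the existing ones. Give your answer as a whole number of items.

n = 0.893(1 − 0.816) / [0.816(1 − 0.893)]
n = 0.164312 / 0.087312 ≈ 1.8819
1.8819 × 78 = 146.79 → 147 items

147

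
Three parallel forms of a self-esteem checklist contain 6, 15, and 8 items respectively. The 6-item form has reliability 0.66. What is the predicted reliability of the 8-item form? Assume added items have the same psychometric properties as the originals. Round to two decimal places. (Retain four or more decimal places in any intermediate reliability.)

0.72

The 15-item form is not needed; work directly from the 6-item form with n = 8/6 = 1.3333.
r_{8} = n·r / (1 + (n − 1)·r) = 0.8800 / 1.2200 ≈ 0.7213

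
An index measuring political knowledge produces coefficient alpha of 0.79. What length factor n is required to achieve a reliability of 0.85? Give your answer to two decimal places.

1.51

n = 0.85 × (1 − 0.79) / [ 0.79 × (1 − 0.85) ]
n = 0.1785 / 0.1185 ≈ 1.5063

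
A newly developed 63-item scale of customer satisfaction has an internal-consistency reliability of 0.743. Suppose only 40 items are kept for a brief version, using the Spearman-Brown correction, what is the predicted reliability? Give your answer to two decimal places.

n = 40/63 = 0.6349
r_new = 0.6349·0.743 / [1 + (0.6349 − 1)·0.743]
r_new = 0.4717 / 0.7287 ≈ 0.6473

0.65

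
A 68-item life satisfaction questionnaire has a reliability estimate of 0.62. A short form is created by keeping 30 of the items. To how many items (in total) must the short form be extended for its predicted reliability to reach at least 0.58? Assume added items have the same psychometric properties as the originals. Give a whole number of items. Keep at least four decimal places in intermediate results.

58

Short-form reliability: n = 30/68 = 0.4412; r_30 = n·r/(1+(n−1)r) ≈ 0.4186
Then solve for n' with r_old = 0.4186, r_target = 0.58: n' = 0.58(1 − 0.4186)/[0.4186(1 − 0.58)] = 1.9180
Total items = 1.9180 × 30 = 57.54, rounded up to 58.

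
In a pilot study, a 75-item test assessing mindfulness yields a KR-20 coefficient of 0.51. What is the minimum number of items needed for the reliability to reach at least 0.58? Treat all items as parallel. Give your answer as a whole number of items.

n = 0.58(1 − 0.51) / [0.51(1 − 0.58)]
n = 0.2842 / 0.2142 ≈ 1.3268
Items needed = n × 75 = 1.3268 × 75 ≈ 99.51 → round up to 100

100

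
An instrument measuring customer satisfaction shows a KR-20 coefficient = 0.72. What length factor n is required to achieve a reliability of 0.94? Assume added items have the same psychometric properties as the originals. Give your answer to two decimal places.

6.09

n = 0.94(1 − 0.72) / [0.72(1 − 0.94)]
  = 0.2632 / 0.0432 = 6.0926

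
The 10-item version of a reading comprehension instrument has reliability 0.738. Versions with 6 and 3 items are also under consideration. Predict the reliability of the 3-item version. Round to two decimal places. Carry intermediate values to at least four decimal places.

0.46

Only the ratio of lengths matters: n = 3/10 = 0.3000
r_{3} = n·r / (1 + (n − 1)·r) = 0.2214 / 0.4834 ≈ 0.4580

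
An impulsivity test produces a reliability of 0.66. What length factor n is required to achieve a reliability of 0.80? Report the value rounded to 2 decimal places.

n = 0.80(1 − 0.66) / [0.66(1 − 0.80)]
n = 0.2720 / 0.1320 ≈ 2.0606

2.06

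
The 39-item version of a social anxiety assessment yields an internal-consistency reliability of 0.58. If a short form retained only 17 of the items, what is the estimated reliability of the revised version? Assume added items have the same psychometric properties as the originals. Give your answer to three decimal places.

Length ratio n = 17/39 = 0.4359
Apply the Spearman-Brown prophecy formula, r' = nr / [1 + (n − 1)r]:
r_new = (0.4359 × 0.58) / (1 + (0.4359 − 1) × 0.58)
r_new = 0.2528 / 0.6728 ≈ 0.3757

0.376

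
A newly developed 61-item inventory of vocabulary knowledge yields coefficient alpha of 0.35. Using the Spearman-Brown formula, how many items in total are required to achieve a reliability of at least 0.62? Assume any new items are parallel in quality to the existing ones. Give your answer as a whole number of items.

185

n = [0.62 × 0.65] / [0.35 × 0.38]
  = 0.4030 / 0.1330 = 3.0301
Items needed = n × 61 = 3.0301 × 61 ≈ 184.84 → round up to 185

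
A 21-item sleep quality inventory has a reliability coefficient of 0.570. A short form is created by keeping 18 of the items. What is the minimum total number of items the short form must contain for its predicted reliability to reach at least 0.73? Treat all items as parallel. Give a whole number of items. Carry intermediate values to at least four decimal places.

43

Short-form reliability: n = 18/21 = 0.8571; r_18 = n·r/(1+(n−1)r) ≈ 0.5319
Length factor from the short form to reach 0.73: n' = 0.73(1 − 0.5319) / [0.5319(1 − 0.73)] ≈ 2.3794
Total items = 2.3794 × 18 = 42.83, rounded up to 43.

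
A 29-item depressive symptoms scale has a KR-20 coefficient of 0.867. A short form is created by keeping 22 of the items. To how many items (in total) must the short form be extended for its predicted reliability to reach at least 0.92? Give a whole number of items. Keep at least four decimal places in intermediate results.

52

First, r for the 22-item form: n = 22/29 = 0.7586, so r_22 = 0.7586·0.867/(1 + (0.7586 − 1)·0.867) = 0.8318
Then solve for n' with r_old = 0.8318, r_target = 0.92: n' = 0.92(1 − 0.8318)/[0.8318(1 − 0.92)] = 2.3254
Items = 2.3254 × 22 ≈ 51.16 → 52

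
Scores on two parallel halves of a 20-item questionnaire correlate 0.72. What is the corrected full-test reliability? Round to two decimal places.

0.84

Apply the Spearman-Brown correction with n = 2:
r_full = 2r_hh / (1 + r_hh) = 2 × 0.72 / (1 + 0.72)
r_full = 1.4400 / 1.7200 ≈ 0.8372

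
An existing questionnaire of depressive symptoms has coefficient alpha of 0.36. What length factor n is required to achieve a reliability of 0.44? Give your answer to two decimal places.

Invert Spearman-Brown to solve for n:
n = r*(1 − r) / [ r (1 − r*) ]
n = 0.44(1 − 0.36) / [0.36(1 − 0.44)]
  = 0.2816 / 0.2016 = 1.3968

1.40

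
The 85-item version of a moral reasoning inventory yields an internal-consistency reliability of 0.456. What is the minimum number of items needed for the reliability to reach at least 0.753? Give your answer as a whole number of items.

Rearranging the Spearman-Brown formula for n,
n = r_target (1 − r_old) / [ r_old (1 − r_target) ]
n = [0.753 × 0.544] / [0.456 × 0.247]
n = 0.409632 / 0.112632 ≈ 3.6369
Items needed = n × 85 = 3.6369 × 85 ≈ 309.14 → round up to 310

310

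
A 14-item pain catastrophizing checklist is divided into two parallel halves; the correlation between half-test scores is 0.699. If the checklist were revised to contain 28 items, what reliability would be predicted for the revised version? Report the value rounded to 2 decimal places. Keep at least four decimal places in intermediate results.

0.90

Spearman-Brown correction (n = 2): r_full = 2·0.699/(1 + 0.699) = 0.8228
Length factor from 14 to 28 items: n = 28/14 = 2.0000
r_new = n·r_full / (1 + (n − 1)·r_full) = 1.6456 / 1.8228 ≈ 0.9028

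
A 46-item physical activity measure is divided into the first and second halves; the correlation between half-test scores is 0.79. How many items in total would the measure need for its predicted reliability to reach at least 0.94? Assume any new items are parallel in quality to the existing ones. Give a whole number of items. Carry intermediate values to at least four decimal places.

r_full = 2(0.79)/(1 + 0.79) = 0.8827
n = r_tgt(1 − r_full) / [r_full(1 − r_tgt)] = 0.94 × 0.1173 / (0.8827 × 0.06) ≈ 2.0819
Items = 2.0819 × 46 ≈ 95.77 → 96

96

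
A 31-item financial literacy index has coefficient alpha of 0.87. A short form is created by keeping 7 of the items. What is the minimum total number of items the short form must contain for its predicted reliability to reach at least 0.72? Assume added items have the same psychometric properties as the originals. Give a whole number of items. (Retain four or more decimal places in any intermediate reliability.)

First, r for the 7-item form: n = 7/31 = 0.2258, so r_7 = 0.2258·0.87/(1 + (0.2258 − 1)·0.87) = 0.6018
Then solve for n' with r_old = 0.6018, r_target = 0.72: n' = 0.72(1 − 0.6018)/[0.6018(1 − 0.72)] = 1.7015
Items = 1.7015 × 7 ≈ 11.91 → 12

12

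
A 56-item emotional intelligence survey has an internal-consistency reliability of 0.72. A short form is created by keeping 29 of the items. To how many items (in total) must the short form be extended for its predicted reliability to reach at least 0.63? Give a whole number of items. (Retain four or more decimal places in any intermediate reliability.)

38

First, r for the 29-item form: n = 29/56 = 0.5179, so r_29 = 0.5179·0.72/(1 + (0.5179 − 1)·0.72) = 0.5711
Length factor from the short form to reach 0.63: n' = 0.63(1 − 0.5711) / [0.5711(1 − 0.63)] ≈ 1.2787
Items = 1.2787 × 29 ≈ 37.08 → 38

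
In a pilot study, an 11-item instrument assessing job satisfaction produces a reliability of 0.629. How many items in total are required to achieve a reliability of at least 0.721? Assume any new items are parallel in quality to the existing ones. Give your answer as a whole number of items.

n = 0.721 × (1 − 0.629) / [ 0.629 × (1 − 0.721) ]
n = 0.267491 / 0.175491 ≈ 1.5242
So the test needs 1.5242 × 11 ≈ 16.77 items; rounding up, 17.

17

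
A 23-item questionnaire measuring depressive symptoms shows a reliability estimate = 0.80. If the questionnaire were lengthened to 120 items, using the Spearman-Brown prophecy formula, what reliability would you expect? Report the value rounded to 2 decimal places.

The new length is 120/23 = 5.2174 times the old.
Apply the Spearman-Brown prophecy formula, r' = nr / [1 + (n − 1)r]:
r_new = 5.2174·0.80 / [1 + (5.2174 − 1)·0.80]
     = 4.1739 / 4.3739 = 0.9543

0.95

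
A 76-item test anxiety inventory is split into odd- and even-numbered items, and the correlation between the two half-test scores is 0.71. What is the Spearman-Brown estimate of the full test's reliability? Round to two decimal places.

0.83

The full test is twice the length of either half (n = 2).
r_full = 2(0.71) / (1 + 0.71)
       = 1.4200 / 1.7100 = 0.8304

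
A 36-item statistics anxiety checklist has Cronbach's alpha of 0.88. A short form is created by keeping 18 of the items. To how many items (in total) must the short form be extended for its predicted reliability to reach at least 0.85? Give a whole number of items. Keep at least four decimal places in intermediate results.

Short-form reliability: n = 18/36 = 0.5000; r_18 = n·r/(1+(n−1)r) ≈ 0.7857
Then solve for n' with r_old = 0.7857, r_target = 0.85: n' = 0.85(1 − 0.7857)/[0.7857(1 − 0.85)] = 1.5456
Items = 1.5456 × 18 ≈ 27.82 → 28

28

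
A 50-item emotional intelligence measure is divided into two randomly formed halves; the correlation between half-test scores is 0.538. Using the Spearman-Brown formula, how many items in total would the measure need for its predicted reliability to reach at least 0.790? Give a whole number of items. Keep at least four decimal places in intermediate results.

r_full = 2(0.538)/(1 + 0.538) = 0.6996
Solve Spearman-Brown for n: n = 0.790(1 − 0.6996) / [0.6996(1 − 0.790)] = 1.6153
Items = 1.6153 × 50 ≈ 80.77 → 81

81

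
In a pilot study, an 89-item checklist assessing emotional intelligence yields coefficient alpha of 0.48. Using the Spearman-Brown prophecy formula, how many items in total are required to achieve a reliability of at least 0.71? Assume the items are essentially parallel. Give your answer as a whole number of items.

Invert Spearman-Brown to solve for n:
n = r_target (1 − r_old) / [ r_old (1 − r_target) ]
n = [0.71 × 0.52] / [0.48 × 0.29]
  = 0.3692 / 0.1392 = 2.6523
Items needed = n × 89 = 2.6523 × 89 ≈ 236.05 → round up to 237

237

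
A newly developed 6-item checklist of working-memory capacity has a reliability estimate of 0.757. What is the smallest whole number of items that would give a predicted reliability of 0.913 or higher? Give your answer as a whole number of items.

n = [0.913 × 0.243] / [0.757 × 0.087]
n = 0.221859 / 0.065859 ≈ 3.3687
3.3687 × 6 = 20.21 → 21 items

21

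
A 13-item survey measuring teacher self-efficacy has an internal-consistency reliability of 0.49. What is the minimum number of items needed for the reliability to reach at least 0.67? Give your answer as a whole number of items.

n = [0.67 × 0.51] / [0.49 × 0.33]
n = 0.3417 / 0.1617 ≈ 2.1132
2.1132 × 13 = 27.47 → 28 items

28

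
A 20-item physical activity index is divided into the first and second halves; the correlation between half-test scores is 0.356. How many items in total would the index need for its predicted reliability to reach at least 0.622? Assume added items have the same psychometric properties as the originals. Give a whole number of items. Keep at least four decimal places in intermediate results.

r_full = 2(0.356)/(1 + 0.356) = 0.5251
n = r_tgt(1 − r_full) / [r_full(1 − r_tgt)] = 0.622 × 0.4749 / (0.5251 × 0.378) ≈ 1.4882
Items = 1.4882 × 20 ≈ 29.76 → 30

30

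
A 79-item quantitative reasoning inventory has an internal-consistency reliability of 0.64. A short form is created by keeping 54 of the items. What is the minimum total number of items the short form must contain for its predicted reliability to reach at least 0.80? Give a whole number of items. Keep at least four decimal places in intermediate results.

178

First, r for the 54-item form: n = 54/79 = 0.6835, so r_54 = 0.6835·0.64/(1 + (0.6835 − 1)·0.64) = 0.5486
Then solve for n' with r_old = 0.5486, r_target = 0.80: n' = 0.80(1 − 0.5486)/[0.5486(1 − 0.80)] = 3.2913
Items = 3.2913 × 54 ≈ 177.73 → 178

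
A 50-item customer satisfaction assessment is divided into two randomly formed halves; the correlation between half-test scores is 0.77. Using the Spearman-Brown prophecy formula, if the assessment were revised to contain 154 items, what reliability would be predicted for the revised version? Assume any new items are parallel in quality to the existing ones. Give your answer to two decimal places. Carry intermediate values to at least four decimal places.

0.95

Spearman-Brown correction (n = 2): r_full = 2·0.77/(1 + 0.77) = 0.8701
Length factor from 50 to 154 items: n = 154/50 = 3.0800
r_new = n·r_full / (1 + (n − 1)·r_full) = 2.6799 / 2.8098 ≈ 0.9538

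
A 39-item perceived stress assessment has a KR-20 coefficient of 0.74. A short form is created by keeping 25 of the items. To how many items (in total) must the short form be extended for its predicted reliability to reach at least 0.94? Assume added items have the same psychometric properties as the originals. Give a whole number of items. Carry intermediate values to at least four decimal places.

Short-form reliability: n = 25/39 = 0.6410; r_25 = n·r/(1+(n−1)r) ≈ 0.6459
Then solve for n' with r_old = 0.6459, r_target = 0.94: n' = 0.94(1 − 0.6459)/[0.6459(1 − 0.94)] = 8.5889
Items = 8.5889 × 25 ≈ 214.72 → 215

215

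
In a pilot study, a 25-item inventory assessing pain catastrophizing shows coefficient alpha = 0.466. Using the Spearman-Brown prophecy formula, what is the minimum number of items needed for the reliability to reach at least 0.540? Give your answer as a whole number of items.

34

Rearranging the Spearman-Brown formula for n,
n = r*(1 − r) / [ r (1 − r*) ]
n = [0.540 × 0.534] / [0.466 × 0.460]
n = 0.288360 / 0.214360 ≈ 1.3452
1.3452 × 25 = 33.63 → 34 items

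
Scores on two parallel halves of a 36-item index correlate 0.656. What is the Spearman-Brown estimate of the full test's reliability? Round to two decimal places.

0.79

Each half is half the length of the full test, so the full test is n = 2 times a half.
r_full = 2r_hh / (1 + r_hh) = 2 × 0.656 / (1 + 0.656)
r_full = 1.3120 / 1.6560 ≈ 0.7923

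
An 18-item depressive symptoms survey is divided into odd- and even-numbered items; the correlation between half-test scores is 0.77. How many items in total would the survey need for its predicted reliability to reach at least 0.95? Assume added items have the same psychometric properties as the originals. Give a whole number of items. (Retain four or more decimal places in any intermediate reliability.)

r_full = 2(0.77)/(1 + 0.77) = 0.8701
n = r_tgt(1 − r_full) / [r_full(1 − r_tgt)] = 0.95 × 0.1299 / (0.8701 × 0.05) ≈ 2.8366
Items = 2.8366 × 18 ≈ 51.06 → 52

52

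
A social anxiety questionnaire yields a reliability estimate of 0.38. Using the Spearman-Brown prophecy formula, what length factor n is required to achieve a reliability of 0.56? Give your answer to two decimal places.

2.08

Invert Spearman-Brown to solve for n:
n = r_target (1 − r_old) / [ r_old (1 − r_target) ]
n = 0.56(1 − 0.38) / [0.38(1 − 0.56)]
n = 0.3472 / 0.1672 ≈ 2.0766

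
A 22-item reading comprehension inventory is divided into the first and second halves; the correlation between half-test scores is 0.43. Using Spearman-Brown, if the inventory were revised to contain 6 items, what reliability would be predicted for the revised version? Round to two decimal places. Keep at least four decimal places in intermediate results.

0.29

Spearman-Brown correction (n = 2): r_full = 2·0.43/(1 + 0.43) = 0.6014
Then adjust to 6 items: n = 6/22 = 0.2727
r_new = n·r_full / (1 + (n − 1)·r_full) = 0.1640 / 0.5626 ≈ 0.2915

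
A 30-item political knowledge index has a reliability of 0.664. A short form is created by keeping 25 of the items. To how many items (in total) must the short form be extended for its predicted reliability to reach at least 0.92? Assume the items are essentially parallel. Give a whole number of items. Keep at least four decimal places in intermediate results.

First, r for the 25-item form: n = 25/30 = 0.8333, so r_25 = 0.8333·0.664/(1 + (0.8333 − 1)·0.664) = 0.6222
Then solve for n' with r_old = 0.6222, r_target = 0.92: n' = 0.92(1 − 0.6222)/[0.6222(1 − 0.92)] = 6.9828
Items = 6.9828 × 25 ≈ 174.57 → 175

175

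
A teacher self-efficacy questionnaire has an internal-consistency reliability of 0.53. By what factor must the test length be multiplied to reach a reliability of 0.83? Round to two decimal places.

Rearranging the Spearman-Brown formula for n,
n = r*(1 − r) / [ r (1 − r*) ]
n = 0.83 × (1 − 0.53) / [ 0.53 × (1 − 0.83) ]
  = 0.3901 / 0.0901 = 4.3296

4.33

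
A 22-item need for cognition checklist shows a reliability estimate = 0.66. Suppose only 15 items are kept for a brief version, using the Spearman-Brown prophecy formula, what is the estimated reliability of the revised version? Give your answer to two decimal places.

The new length is 15/22 = 0.6818 times the old.
Spearman-Brown: r_new = n·r / (1 + (n − 1)·r)
r_new = 0.6818·0.66 / [1 + (0.6818 − 1)·0.66]
r_new = 0.4500 / 0.7900 ≈ 0.5696

0.57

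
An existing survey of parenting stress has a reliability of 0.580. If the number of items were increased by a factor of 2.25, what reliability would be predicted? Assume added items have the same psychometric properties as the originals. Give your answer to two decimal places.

0.76

Spearman-Brown: r_new = n·r / (1 + (n − 1)·r)
r_new = 2.25·0.580 / [1 + (2.25 − 1)·0.580]
r_new = 1.3050 / 1.7250 ≈ 0.7565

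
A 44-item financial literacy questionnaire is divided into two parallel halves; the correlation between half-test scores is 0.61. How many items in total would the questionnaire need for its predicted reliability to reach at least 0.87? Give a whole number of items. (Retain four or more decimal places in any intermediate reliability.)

95

r_full = 2(0.61)/(1 + 0.61) = 0.7578
n = r_tgt(1 − r_full) / [r_full(1 − r_tgt)] = 0.87 × 0.2422 / (0.7578 × 0.13) ≈ 2.1389
Items = 2.1389 × 44 ≈ 94.11 → 95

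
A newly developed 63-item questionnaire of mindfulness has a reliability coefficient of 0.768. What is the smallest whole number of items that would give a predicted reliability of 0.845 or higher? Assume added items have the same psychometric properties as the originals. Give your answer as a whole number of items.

104

Invert Spearman-Brown to solve for n:
n = r_target (1 − r_old) / [ r_old (1 − r_target) ]
n = [0.845 × 0.232] / [0.768 × 0.155]
n = 0.196040 / 0.119040 ≈ 1.6468
Items needed = n × 63 = 1.6468 × 63 ≈ 103.75 → round up to 104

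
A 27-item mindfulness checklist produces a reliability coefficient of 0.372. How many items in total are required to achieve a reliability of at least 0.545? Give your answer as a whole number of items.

55

n = [0.545 × 0.628] / [0.372 × 0.455]
n = 0.342260 / 0.169260 ≈ 2.0221
So the test needs 2.0221 × 27 ≈ 54.60 items; rounding up, 55.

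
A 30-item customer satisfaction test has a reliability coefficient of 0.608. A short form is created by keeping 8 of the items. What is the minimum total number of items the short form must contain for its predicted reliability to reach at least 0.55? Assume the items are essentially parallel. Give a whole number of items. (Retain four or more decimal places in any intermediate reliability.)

24

Short-form reliability: n = 8/30 = 0.2667; r_8 = n·r/(1+(n−1)r) ≈ 0.2926
Length factor from the short form to reach 0.55: n' = 0.55(1 − 0.2926) / [0.2926(1 − 0.55)] ≈ 2.9549
Total items = 2.9549 × 8 = 23.64, rounded up to 24.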